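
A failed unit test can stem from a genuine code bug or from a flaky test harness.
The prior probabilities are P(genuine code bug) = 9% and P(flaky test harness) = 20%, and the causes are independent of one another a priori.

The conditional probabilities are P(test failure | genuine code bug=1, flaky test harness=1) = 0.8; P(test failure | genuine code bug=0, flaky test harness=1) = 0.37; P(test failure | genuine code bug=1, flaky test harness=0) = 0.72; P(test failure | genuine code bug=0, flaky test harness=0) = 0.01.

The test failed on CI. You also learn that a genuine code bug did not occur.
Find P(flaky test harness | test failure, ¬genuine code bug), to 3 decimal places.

P(flaky test harness | test failure, ¬genuine code bug) ≈ 0.902

Enumerate both values of flaky test harness and weight by the priors:
  P(test failure | ¬genuine code bug) = 0.01×0.8 + 0.37×0.2
        = 0.008000 + 0.074000 = 0.082000
Keeping only the flaky test harness-present terms gives 0.074000, so
  P(flaky test harness | test failure, ¬genuine code bug) = 0.074000 / 0.082000 ≈ 0.902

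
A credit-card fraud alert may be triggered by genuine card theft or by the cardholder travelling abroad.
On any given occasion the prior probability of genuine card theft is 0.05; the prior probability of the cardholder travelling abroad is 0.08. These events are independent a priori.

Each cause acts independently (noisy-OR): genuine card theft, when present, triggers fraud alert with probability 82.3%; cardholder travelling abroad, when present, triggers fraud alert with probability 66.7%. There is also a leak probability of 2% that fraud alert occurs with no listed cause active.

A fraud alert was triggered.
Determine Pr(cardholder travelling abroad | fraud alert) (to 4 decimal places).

Under noisy-OR, P(fraud alert | causes) = 1 − (1−0.02)·∏(1−qᵢ) over the active causes.
Numerator (weight on configurations with cardholder travelling abroad): 0.051198 + 0.003769 = 0.054967
Normalizer over all consistent configurations: 0.02*0.95*0.92 + 0.67366*0.95*0.08 + 0.82654*0.05*0.92 + 0.942238*0.05*0.08 = 0.110468
Posterior = 0.054967 / 0.110468 ≈ 0.4976

Pr(cardholder travelling abroad | fraud alert) ≈ 0.4976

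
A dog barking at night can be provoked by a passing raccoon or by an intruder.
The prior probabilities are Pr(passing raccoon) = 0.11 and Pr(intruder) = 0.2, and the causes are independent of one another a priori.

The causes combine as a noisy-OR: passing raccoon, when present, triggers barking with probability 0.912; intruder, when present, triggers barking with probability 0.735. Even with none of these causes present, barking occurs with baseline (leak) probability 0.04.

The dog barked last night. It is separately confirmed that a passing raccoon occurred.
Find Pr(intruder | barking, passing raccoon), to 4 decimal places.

Under noisy-OR, P(barking | causes) = 1 − (1−0.04)·∏(1−qᵢ) over the active causes.
P(barking | passing raccoon) = 0.91552·0.8 + 0.977613·0.2 = 0.732416 + 0.195523 = 0.927939
Restricting to configurations with intruder present: 0.977613·0.2 = 0.195523.
Hence the posterior is 0.195523/0.927939 ≈ 0.2107.

Pr(intruder | barking, passing raccoon) ≈ 0.2107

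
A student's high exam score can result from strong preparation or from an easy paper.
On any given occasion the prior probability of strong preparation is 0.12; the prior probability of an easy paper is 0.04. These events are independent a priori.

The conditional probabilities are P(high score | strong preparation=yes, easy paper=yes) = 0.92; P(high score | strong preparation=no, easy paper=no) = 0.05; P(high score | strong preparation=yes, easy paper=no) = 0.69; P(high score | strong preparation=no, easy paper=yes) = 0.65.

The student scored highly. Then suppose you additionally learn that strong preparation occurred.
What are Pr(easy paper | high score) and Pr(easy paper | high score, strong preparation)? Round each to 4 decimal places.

Pr(easy paper | high score) ≈ 0.1832; Pr(easy paper | high score, strong preparation) ≈ 0.0526

Numerator (weight on configurations with easy paper): 0.022880 + 0.004416 = 0.027296
The normalizing constant is 0.05*0.88*0.96 + 0.65*0.88*0.04 + 0.69*0.12*0.96 + 0.92*0.12*0.04 = 0.149024
Posterior = 0.027296 / 0.149024 ≈ 0.1832

With the extra evidence:
P(high score | strong preparation) = 0.69·0.96 + 0.92·0.04 = 0.662400 + 0.036800 = 0.699200
The easy paper-present share is 0.92·0.04 = 0.036800.
Hence the posterior is 0.036800/0.699200 ≈ 0.0526.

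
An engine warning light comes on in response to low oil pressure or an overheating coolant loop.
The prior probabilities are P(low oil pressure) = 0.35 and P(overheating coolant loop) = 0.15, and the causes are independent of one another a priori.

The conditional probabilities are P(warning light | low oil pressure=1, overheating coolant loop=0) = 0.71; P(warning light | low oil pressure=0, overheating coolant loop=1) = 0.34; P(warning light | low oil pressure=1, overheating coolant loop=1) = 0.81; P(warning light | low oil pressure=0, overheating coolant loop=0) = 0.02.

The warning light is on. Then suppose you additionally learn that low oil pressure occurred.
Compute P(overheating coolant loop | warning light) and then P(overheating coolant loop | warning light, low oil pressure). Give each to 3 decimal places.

P(warning light) = 0.02·0.65·0.85 + 0.34·0.65·0.15 + 0.71·0.35·0.85 + 0.81·0.35·0.15 = 0.011050 + 0.033150 + 0.211225 + 0.042525 = 0.297950
Of this, 0.075675 comes from 0.033150 + 0.042525 (the overheating coolant loop=true cases).
Hence the posterior is 0.075675/0.297950 ≈ 0.254.

Now condition on the additional information:
P(warning light | low oil pressure) = 0.71·0.85 + 0.81·0.15 = 0.603500 + 0.121500 = 0.725000
The overheating coolant loop-present share is 0.81·0.15 = 0.121500.
Hence the posterior is 0.121500/0.725000 ≈ 0.168.
The drop from 0.254 to 0.168 is the explaining-away (discounting) effect.

P(overheating coolant loop | warning light) ≈ 0.254; P(overheating coolant loop | warning light, low oil pressure) ≈ 0.168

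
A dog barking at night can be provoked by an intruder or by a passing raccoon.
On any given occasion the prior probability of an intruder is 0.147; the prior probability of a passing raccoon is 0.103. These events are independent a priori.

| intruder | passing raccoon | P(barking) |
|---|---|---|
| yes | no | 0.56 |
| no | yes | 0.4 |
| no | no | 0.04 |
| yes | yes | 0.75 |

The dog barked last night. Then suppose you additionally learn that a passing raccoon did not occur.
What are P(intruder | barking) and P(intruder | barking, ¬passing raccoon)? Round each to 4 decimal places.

P(intruder | barking) ≈ 0.5644; P(intruder | barking, ¬passing raccoon) ≈ 0.7070

For the numerator, keep only intruder=true terms: 0.073841 + 0.011356 = 0.085197
Denominator P(barking): 0.04·0.853·0.897 + 0.4·0.853·0.103 + 0.56·0.147·0.897 + 0.75·0.147·0.103 = 0.150947
P(intruder | barking) = 0.085197/0.150947 ≈ 0.5644

Now condition on the additional information:
Sum P(barking|·) weighted by the priors over both values of intruder:
  P(barking | ¬passing raccoon) = 0.04·0.853 + 0.56·0.147
        = 0.034120 + 0.082320 = 0.116440
Configurations with intruder contribute 0.082320, so
  P(intruder | barking, ¬passing raccoon) = 0.082320 / 0.116440 ≈ 0.7070
Ruling out passing raccoon raises the posterior on intruder — the flip side of explaining away.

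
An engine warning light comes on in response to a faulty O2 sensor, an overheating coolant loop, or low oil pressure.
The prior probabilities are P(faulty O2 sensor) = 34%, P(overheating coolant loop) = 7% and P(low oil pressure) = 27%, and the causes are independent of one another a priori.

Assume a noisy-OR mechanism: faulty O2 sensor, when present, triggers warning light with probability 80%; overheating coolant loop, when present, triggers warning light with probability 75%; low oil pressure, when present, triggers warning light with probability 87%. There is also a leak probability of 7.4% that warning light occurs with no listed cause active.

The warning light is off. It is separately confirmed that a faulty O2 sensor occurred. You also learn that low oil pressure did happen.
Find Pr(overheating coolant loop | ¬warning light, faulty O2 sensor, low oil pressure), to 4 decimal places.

Pr(overheating coolant loop | ¬warning light, faulty O2 sensor, low oil pressure) ≈ 0.0185

Under noisy-OR, P(warning light | causes) = 1 − (1−0.074)·∏(1−qᵢ) over the active causes.
By total probability over both values of overheating coolant loop:
  P(¬warning light | faulty O2 sensor, low oil pressure) = 0.024076*0.93 + 0.006019*0.07
        = 0.022391 + 0.000421 = 0.022812
The terms with overheating coolant loop present sum to 0.000421, so
  P(overheating coolant loop | ¬warning light, faulty O2 sensor, low oil pressure) = 0.000421 / 0.022812 ≈ 0.0185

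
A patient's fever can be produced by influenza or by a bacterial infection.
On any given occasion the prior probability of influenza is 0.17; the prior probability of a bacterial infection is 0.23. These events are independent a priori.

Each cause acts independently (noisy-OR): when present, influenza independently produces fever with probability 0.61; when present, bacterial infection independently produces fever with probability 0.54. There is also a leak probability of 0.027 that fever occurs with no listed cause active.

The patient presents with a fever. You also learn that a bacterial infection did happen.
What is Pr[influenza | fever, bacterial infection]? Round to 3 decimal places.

Under noisy-OR, P(fever | causes) = 1 − (1−0.027)·∏(1−qᵢ) over the active causes.
Sum P(fever|·) weighted by the priors over both values of influenza:
  P(fever | bacterial infection) = 0.55242*0.83 + 0.825444*0.17
        = 0.458509 + 0.140325 = 0.598834
Configurations with influenza contribute 0.140325, so
  P(influenza | fever, bacterial infection) = 0.140325 / 0.598834 ≈ 0.234

Pr[influenza | fever, bacterial infection] ≈ 0.234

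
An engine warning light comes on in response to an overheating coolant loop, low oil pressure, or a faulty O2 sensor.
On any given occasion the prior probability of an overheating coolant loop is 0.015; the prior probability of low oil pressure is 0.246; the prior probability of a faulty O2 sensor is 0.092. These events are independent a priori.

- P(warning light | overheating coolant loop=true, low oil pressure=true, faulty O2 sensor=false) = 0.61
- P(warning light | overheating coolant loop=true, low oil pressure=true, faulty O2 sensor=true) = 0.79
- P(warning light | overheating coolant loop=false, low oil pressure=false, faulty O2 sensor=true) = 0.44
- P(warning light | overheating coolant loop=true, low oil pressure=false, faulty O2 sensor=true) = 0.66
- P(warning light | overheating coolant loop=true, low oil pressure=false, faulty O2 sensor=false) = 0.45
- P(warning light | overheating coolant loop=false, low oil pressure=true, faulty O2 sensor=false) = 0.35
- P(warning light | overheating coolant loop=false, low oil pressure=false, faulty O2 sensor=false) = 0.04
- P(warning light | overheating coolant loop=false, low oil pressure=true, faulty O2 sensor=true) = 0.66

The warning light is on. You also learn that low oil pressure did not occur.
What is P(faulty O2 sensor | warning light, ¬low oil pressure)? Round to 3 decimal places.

P(faulty O2 sensor | warning light, ¬low oil pressure) ≈ 0.493

For the numerator, keep only faulty O2 sensor=true terms: 0.039873 + 0.000911 = 0.040784
Normalizer over all consistent configurations: 0.04*0.985*0.908 + 0.44*0.985*0.092 + 0.45*0.015*0.908 + 0.66*0.015*0.092 = 0.082688
P(faulty O2 sensor | warning light, ¬low oil pressure) = 0.040784/0.082688 ≈ 0.493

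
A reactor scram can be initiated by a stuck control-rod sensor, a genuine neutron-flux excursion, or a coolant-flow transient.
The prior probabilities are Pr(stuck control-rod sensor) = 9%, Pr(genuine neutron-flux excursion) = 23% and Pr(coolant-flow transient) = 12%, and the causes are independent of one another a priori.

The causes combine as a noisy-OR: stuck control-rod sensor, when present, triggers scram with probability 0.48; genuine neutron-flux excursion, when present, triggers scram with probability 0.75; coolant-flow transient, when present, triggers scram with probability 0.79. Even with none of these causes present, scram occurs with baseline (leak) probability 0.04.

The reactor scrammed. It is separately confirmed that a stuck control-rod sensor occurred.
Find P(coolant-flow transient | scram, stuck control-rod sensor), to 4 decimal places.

P(coolant-flow transient | scram, stuck control-rod sensor) ≈ 0.1750

Under noisy-OR, P(scram | causes) = 1 − (1−0.04)·∏(1−qᵢ) over the active causes.
Enumerate the 4 (genuine neutron-flux excursion, coolant-flow transient) configurations and weight by the priors:
  P(scram | stuck control-rod sensor) = 0.5008*0.77*0.88 + 0.895168*0.77*0.12 + 0.8752*0.23*0.88 + 0.973792*0.23*0.12
        = 0.339342 + 0.082714 + 0.177140 + 0.026877 = 0.626073
Keeping only the coolant-flow transient-present terms gives 0.109591, so
  P(coolant-flow transient | scram, stuck control-rod sensor) = 0.109591 / 0.626073 ≈ 0.1750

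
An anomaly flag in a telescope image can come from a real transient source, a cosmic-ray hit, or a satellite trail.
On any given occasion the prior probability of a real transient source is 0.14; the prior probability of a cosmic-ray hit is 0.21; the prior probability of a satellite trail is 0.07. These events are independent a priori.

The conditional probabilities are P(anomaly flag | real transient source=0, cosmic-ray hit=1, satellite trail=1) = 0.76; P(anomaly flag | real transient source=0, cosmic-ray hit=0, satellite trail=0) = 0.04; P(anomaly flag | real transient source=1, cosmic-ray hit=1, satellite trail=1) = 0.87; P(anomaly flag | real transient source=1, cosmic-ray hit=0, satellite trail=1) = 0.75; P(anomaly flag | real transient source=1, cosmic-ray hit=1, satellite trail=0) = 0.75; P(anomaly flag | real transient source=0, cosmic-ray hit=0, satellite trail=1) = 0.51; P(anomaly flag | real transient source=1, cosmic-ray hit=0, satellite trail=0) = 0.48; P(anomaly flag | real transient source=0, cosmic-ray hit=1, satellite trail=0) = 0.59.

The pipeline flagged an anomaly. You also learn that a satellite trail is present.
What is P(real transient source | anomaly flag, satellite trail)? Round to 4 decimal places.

For the numerator, keep only real transient source=true terms: 0.082950 + 0.025578 = 0.108528
Normalizer over all consistent configurations: 0.51*0.86*0.79 + 0.76*0.86*0.21 + 0.75*0.14*0.79 + 0.87*0.14*0.21 = 0.592278
P(real transient source | anomaly flag, satellite trail) = 0.108528/0.592278 ≈ 0.1832

P(real transient source | anomaly flag, satellite trail) ≈ 0.1832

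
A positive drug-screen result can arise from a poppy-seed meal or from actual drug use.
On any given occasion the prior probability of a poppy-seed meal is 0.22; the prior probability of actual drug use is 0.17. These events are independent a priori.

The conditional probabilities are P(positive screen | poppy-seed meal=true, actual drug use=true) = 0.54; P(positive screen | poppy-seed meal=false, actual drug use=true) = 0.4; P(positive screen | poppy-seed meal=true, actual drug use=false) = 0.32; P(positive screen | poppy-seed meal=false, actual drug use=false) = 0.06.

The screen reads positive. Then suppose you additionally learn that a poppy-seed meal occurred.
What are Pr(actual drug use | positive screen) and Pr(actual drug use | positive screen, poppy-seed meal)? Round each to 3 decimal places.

Pr(actual drug use | positive screen) ≈ 0.430; Pr(actual drug use | positive screen, poppy-seed meal) ≈ 0.257

P(positive screen) = 0.06*0.78*0.83 + 0.4*0.78*0.17 + 0.32*0.22*0.83 + 0.54*0.22*0.17 = 0.038844 + 0.053040 + 0.058432 + 0.020196 = 0.170512
The actual drug use-present share is 0.053040 + 0.020196 = 0.073236.
P(actual drug use | positive screen) = 0.073236 / 0.170512 ≈ 0.430

With the extra evidence:
Numerator (weight on configurations with actual drug use): 0.54·0.17 = 0.091800
Normalizer over all consistent configurations: 0.32·0.83 + 0.54·0.17 = 0.357400
Posterior = 0.091800 / 0.357400 ≈ 0.257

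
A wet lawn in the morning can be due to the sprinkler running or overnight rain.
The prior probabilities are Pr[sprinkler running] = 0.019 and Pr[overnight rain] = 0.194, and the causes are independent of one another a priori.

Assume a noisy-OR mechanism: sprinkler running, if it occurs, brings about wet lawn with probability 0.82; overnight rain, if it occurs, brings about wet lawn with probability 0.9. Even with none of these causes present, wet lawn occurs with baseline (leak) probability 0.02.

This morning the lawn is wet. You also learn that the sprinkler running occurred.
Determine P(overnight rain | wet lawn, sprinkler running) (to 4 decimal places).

Under noisy-OR, P(wet lawn | causes) = 1 − (1−0.02)·∏(1−qᵢ) over the active causes.
Enumerate both values of overnight rain and weight by the priors:
  P(wet lawn | sprinkler running) = 0.8236·0.806 + 0.98236·0.194
        = 0.663822 + 0.190578 = 0.854400
Configurations with overnight rain contribute 0.190578, so
  P(overnight rain | wet lawn, sprinkler running) = 0.190578 / 0.854400 ≈ 0.2231

P(overnight rain | wet lawn, sprinkler running) ≈ 0.2231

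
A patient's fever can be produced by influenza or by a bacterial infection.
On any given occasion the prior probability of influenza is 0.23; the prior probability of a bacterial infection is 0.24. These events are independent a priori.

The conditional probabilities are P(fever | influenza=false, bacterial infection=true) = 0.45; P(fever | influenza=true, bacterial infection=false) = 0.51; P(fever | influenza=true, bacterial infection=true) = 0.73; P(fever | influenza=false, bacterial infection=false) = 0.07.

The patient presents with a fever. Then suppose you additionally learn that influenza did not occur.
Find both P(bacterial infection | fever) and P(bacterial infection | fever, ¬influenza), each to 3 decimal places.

Enumerate the 4 (influenza, bacterial infection) configurations and weight by the priors:
  P(fever) = 0.07*0.77*0.76 + 0.45*0.77*0.24 + 0.51*0.23*0.76 + 0.73*0.23*0.24
        = 0.040964 + 0.083160 + 0.089148 + 0.040296 = 0.253568
Keeping only the bacterial infection-present terms gives 0.123456, so
  P(bacterial infection | fever) = 0.123456 / 0.253568 ≈ 0.487

With the extra evidence:
Numerator (weight on configurations with bacterial infection): 0.45·0.24 = 0.108000
Normalizer over all consistent configurations: 0.07·0.76 + 0.45·0.24 = 0.161200
Posterior = 0.108000 / 0.161200 ≈ 0.670
With influenza excluded, bacterial infection must carry more of the explanatory weight for the fever.

P(bacterial infection | fever) ≈ 0.487; P(bacterial infection | fever, ¬influenza) ≈ 0.670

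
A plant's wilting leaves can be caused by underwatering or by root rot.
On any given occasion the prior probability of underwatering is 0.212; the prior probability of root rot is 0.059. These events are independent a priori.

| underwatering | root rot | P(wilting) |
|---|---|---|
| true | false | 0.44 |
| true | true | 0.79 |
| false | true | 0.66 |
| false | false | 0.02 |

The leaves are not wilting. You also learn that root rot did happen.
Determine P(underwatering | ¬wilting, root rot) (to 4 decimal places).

Numerator (weight on configurations with underwatering): 0.21*0.212 = 0.044520
Denominator P(¬wilting | root rot): 0.34*0.788 + 0.21*0.212 = 0.312440
Posterior = 0.044520 / 0.312440 ≈ 0.1425

P(underwatering | ¬wilting, root rot) ≈ 0.1425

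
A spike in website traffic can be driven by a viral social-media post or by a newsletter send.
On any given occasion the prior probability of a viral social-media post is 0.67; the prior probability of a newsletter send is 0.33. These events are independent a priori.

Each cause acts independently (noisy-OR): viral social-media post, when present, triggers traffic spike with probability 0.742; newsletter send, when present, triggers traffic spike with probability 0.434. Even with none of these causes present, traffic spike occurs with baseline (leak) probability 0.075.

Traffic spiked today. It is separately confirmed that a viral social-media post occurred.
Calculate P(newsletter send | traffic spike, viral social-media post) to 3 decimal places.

Under noisy-OR, P(traffic spike | causes) = 1 − (1−0.075)·∏(1−qᵢ) over the active causes.
P(traffic spike | viral social-media post) = 0.76135*0.67 + 0.864924*0.33 = 0.510104 + 0.285425 = 0.795529
Restricting to configurations with newsletter send present: 0.864924*0.33 = 0.285425.
Hence the posterior is 0.285425/0.795529 ≈ 0.359.

P(newsletter send | traffic spike, viral social-media post) ≈ 0.359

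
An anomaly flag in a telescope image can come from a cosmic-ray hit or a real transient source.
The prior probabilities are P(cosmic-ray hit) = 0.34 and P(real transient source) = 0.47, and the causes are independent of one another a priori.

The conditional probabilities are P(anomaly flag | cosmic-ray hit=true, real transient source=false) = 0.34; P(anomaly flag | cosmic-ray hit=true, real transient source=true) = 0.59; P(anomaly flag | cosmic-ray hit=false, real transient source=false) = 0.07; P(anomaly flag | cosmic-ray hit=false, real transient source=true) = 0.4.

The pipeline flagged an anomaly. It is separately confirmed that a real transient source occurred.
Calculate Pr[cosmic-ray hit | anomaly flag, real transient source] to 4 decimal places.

Pr[cosmic-ray hit | anomaly flag, real transient source] ≈ 0.4318

Enumerate both values of cosmic-ray hit and weight by the priors:
  P(anomaly flag | real transient source) = 0.4*0.66 + 0.59*0.34
        = 0.264000 + 0.200600 = 0.464600
The terms with cosmic-ray hit present sum to 0.200600, so
  P(cosmic-ray hit | anomaly flag, real transient source) = 0.200600 / 0.464600 ≈ 0.4318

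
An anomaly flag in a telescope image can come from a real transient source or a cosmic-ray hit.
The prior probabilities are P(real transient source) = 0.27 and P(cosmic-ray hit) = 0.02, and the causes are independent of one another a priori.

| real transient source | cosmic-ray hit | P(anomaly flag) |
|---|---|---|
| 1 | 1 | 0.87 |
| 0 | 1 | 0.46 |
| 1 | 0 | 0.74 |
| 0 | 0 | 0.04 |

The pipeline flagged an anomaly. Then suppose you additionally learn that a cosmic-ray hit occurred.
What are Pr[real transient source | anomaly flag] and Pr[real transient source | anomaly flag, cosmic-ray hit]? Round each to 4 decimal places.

Pr[real transient source | anomaly flag] ≈ 0.8502; Pr[real transient source | anomaly flag, cosmic-ray hit] ≈ 0.4116

Enumerate the 4 (real transient source, cosmic-ray hit) configurations and weight by the priors:
  P(anomaly flag) = 0.04*0.73*0.98 + 0.46*0.73*0.02 + 0.74*0.27*0.98 + 0.87*0.27*0.02
        = 0.028616 + 0.006716 + 0.195804 + 0.004698 = 0.235834
Keeping only the real transient source-present terms gives 0.200502, so
  P(real transient source | anomaly flag) = 0.200502 / 0.235834 ≈ 0.8502

With the extra evidence:
P(anomaly flag | cosmic-ray hit) = 0.46×0.73 + 0.87×0.27 = 0.335800 + 0.234900 = 0.570700
Of this, 0.234900 comes from 0.87×0.27 (the real transient source=true cases).
Hence the posterior is 0.234900/0.570700 ≈ 0.4116.
This is intercausal reasoning (explaining away): once cosmic-ray hit accounts for the anomaly flag, real transient source becomes less likely.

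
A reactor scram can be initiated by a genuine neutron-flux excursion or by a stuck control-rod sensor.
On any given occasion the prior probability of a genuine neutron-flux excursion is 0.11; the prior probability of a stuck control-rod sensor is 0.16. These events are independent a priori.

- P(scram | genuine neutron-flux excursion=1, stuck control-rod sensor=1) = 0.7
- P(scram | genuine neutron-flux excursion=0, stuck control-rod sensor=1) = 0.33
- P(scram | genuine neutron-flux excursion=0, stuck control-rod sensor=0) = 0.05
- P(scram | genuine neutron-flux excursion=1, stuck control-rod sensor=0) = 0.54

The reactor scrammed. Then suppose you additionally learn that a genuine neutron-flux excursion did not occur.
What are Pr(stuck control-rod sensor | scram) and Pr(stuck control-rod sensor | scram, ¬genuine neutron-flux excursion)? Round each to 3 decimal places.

Enumerate the 4 (genuine neutron-flux excursion, stuck control-rod sensor) configurations and weight by the priors:
  P(scram) = 0.05×0.89×0.84 + 0.33×0.89×0.16 + 0.54×0.11×0.84 + 0.7×0.11×0.16
        = 0.037380 + 0.046992 + 0.049896 + 0.012320 = 0.146588
Configurations with stuck control-rod sensor contribute 0.059312, so
  P(stuck control-rod sensor | scram) = 0.059312 / 0.146588 ≈ 0.405

With the extra evidence:
By total probability over both values of stuck control-rod sensor:
  P(scram | ¬genuine neutron-flux excursion) = 0.05*0.84 + 0.33*0.16
        = 0.042000 + 0.052800 = 0.094800
Configurations with stuck control-rod sensor contribute 0.052800, so
  P(stuck control-rod sensor | scram, ¬genuine neutron-flux excursion) = 0.052800 / 0.094800 ≈ 0.557

Pr(stuck control-rod sensor | scram) ≈ 0.405; Pr(stuck control-rod sensor | scram, ¬genuine neutron-flux excursion) ≈ 0.557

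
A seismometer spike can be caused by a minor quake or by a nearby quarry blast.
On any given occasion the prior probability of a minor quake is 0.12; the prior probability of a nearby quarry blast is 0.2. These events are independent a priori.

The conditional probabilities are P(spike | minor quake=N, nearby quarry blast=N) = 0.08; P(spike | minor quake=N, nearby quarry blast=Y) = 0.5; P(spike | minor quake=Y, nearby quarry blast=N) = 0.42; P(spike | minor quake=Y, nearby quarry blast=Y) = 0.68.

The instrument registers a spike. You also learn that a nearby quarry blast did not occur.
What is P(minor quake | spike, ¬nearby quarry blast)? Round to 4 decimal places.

P(minor quake | spike, ¬nearby quarry blast) ≈ 0.4172

Weight on minor quake=true, given the evidence: 0.42*0.12 = 0.050400
Normalizer over all consistent configurations: 0.08*0.88 + 0.42*0.12 = 0.120800
P(minor quake | spike, ¬nearby quarry blast) = 0.050400/0.120800 ≈ 0.4172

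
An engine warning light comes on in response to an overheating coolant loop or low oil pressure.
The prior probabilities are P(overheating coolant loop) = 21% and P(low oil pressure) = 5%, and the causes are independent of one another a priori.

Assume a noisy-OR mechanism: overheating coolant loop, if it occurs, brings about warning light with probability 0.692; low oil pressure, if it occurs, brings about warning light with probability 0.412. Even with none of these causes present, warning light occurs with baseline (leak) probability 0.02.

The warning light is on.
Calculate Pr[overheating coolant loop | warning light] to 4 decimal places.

Pr[overheating coolant loop | warning light] ≈ 0.8233

Under noisy-OR, P(warning light | causes) = 1 − (1−0.02)·∏(1−qᵢ) over the active causes.
For the numerator, keep only overheating coolant loop=true terms: 0.139283 + 0.008636 = 0.147919
Normalizer over all consistent configurations: 0.02·0.79·0.95 + 0.42376·0.79·0.05 + 0.69816·0.21·0.95 + 0.822518·0.21·0.05 = 0.179668
Posterior = 0.147919 / 0.179668 ≈ 0.8233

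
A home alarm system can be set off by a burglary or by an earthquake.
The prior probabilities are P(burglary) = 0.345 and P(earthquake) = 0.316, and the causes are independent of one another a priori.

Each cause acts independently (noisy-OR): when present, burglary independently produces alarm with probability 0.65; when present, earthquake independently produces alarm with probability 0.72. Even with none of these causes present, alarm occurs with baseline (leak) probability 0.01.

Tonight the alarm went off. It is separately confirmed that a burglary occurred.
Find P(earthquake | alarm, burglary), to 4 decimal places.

Under noisy-OR, P(alarm | causes) = 1 − (1−0.01)·∏(1−qᵢ) over the active causes.
P(alarm | burglary) = 0.6535·0.684 + 0.90298·0.316 = 0.446994 + 0.285342 = 0.732336
Of this, 0.285342 comes from 0.90298·0.316 (the earthquake=true cases).
P(earthquake | alarm, burglary) = 0.285342 / 0.732336 ≈ 0.3896

P(earthquake | alarm, burglary) ≈ 0.3896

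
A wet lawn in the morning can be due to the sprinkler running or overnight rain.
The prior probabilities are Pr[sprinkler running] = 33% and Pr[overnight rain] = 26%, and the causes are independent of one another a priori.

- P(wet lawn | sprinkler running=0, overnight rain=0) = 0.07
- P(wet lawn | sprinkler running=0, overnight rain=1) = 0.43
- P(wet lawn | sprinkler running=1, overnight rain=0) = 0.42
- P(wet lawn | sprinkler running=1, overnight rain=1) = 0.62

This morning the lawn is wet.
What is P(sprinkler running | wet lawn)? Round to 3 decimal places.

P(wet lawn) = 0.07·0.67·0.74 + 0.43·0.67·0.26 + 0.42·0.33·0.74 + 0.62·0.33·0.26 = 0.034706 + 0.074906 + 0.102564 + 0.053196 = 0.265372
Restricting to configurations with sprinkler running present: 0.102564 + 0.053196 = 0.155760.
So P(sprinkler running | wet lawn) = 0.155760/0.265372 ≈ 0.587.

P(sprinkler running | wet lawn) ≈ 0.587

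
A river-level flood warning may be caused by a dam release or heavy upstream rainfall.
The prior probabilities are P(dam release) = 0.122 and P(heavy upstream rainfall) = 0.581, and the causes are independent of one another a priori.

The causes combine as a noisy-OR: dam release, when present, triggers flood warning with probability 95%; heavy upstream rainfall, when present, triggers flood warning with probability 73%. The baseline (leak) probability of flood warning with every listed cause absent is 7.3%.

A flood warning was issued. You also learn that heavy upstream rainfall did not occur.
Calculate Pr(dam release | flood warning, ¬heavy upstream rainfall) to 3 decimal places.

Under noisy-OR, P(flood warning | causes) = 1 − (1−0.073)·∏(1−qᵢ) over the active causes.
P(flood warning | ¬heavy upstream rainfall) = 0.073*0.878 + 0.95365*0.122 = 0.064094 + 0.116345 = 0.180439
Restricting to configurations with dam release present: 0.95365*0.122 = 0.116345.
So P(dam release | flood warning, ¬heavy upstream rainfall) = 0.116345/0.180439 ≈ 0.645.

Pr(dam release | flood warning, ¬heavy upstream rainfall) ≈ 0.645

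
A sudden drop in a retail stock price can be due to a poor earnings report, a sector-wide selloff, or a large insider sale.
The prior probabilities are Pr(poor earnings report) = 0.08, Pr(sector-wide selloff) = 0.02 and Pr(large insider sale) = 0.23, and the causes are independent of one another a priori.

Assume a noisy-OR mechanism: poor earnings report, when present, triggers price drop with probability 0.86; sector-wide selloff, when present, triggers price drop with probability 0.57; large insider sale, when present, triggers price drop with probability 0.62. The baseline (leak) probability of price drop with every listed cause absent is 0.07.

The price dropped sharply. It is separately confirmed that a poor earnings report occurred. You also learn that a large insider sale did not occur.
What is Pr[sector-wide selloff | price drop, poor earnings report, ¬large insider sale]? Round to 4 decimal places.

Pr[sector-wide selloff | price drop, poor earnings report, ¬large insider sale] ≈ 0.0217

Under noisy-OR, P(price drop | causes) = 1 − (1−0.07)·∏(1−qᵢ) over the active causes.
Weight on sector-wide selloff=true, given the evidence: 0.944014·0.02 = 0.018880
Normalizer over all consistent configurations: 0.8698·0.98 + 0.944014·0.02 = 0.871284
P(sector-wide selloff | price drop, poor earnings report, ¬large insider sale) = 0.018880/0.871284 ≈ 0.0217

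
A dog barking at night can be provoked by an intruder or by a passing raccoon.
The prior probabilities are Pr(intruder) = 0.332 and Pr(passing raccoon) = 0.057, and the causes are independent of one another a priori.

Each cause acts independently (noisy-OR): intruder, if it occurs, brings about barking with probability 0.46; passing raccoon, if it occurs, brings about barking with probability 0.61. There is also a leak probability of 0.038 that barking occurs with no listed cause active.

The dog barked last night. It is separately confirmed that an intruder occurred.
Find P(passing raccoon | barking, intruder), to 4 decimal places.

Under noisy-OR, P(barking | causes) = 1 − (1−0.038)·∏(1−qᵢ) over the active causes.
By total probability over both values of passing raccoon:
  P(barking | intruder) = 0.48052·0.943 + 0.797403·0.057
        = 0.453130 + 0.045452 = 0.498582
The terms with passing raccoon present sum to 0.045452, so
  P(passing raccoon | barking, intruder) = 0.045452 / 0.498582 ≈ 0.0912

P(passing raccoon | barking, intruder) ≈ 0.0912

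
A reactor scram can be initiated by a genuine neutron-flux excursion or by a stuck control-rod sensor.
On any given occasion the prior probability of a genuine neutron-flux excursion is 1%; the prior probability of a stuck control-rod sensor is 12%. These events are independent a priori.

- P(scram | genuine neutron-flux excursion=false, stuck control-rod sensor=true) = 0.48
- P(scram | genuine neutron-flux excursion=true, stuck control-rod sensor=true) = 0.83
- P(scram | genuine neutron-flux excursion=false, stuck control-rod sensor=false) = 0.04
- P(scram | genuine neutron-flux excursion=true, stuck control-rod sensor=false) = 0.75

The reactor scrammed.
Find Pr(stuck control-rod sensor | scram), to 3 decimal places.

Pr(stuck control-rod sensor | scram) ≈ 0.583

Weight on stuck control-rod sensor=true, given the evidence: 0.057024 + 0.000996 = 0.058020
Denominator P(scram): 0.04×0.99×0.88 + 0.48×0.99×0.12 + 0.75×0.01×0.88 + 0.83×0.01×0.12 = 0.099468
P(stuck control-rod sensor | scram) = 0.058020/0.099468 ≈ 0.583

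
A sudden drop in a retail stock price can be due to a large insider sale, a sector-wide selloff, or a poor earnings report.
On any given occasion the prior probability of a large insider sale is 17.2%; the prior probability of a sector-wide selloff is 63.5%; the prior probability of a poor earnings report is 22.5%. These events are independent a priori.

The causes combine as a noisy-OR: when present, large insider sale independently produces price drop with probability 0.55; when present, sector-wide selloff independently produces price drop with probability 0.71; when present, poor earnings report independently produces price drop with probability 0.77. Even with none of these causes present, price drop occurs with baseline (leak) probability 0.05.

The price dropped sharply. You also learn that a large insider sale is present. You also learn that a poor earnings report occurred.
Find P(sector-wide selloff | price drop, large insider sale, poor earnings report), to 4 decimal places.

P(sector-wide selloff | price drop, large insider sale, poor earnings report) ≈ 0.6521

Under noisy-OR, P(price drop | causes) = 1 − (1−0.05)·∏(1−qᵢ) over the active causes.
By total probability over both values of sector-wide selloff:
  P(price drop | large insider sale, poor earnings report) = 0.901675·0.365 + 0.971486·0.635
        = 0.329111 + 0.616894 = 0.946005
Keeping only the sector-wide selloff-present terms gives 0.616894, so
  P(sector-wide selloff | price drop, large insider sale, poor earnings report) = 0.616894 / 0.946005 ≈ 0.6521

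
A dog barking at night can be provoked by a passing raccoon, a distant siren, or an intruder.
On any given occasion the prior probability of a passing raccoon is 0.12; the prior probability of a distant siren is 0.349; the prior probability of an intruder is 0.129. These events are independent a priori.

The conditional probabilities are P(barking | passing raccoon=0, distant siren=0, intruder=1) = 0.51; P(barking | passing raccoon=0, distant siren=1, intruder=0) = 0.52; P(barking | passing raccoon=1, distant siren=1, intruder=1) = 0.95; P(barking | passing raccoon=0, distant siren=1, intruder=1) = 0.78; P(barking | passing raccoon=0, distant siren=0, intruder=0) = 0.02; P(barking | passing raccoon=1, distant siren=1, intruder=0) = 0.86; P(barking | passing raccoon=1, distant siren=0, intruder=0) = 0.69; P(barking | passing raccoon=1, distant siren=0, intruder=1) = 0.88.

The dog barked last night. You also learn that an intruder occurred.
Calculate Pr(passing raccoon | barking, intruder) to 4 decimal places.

Pr(passing raccoon | barking, intruder) ≈ 0.1695

Enumerate the 4 (passing raccoon, distant siren) configurations and weight by the priors:
  P(barking | intruder) = 0.51*0.88*0.651 + 0.78*0.88*0.349 + 0.88*0.12*0.651 + 0.95*0.12*0.349
        = 0.292169 + 0.239554 + 0.068746 + 0.039786 = 0.640255
Keeping only the passing raccoon-present terms gives 0.108532, so
  P(passing raccoon | barking, intruder) = 0.108532 / 0.640255 ≈ 0.1695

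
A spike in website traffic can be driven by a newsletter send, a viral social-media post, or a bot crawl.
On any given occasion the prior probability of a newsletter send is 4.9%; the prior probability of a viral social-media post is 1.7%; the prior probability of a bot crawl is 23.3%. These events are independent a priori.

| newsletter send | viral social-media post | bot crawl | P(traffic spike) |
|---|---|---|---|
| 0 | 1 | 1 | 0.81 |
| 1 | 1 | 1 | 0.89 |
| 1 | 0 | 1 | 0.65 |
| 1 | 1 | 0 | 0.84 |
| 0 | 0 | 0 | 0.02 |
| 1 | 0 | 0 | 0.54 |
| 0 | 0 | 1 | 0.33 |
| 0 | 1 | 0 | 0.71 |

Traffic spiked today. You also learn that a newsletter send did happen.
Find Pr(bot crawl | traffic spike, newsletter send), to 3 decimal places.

Weight on bot crawl=true, given the evidence: 0.148875 + 0.003525 = 0.152400
The normalizing constant is 0.54·0.983·0.767 + 0.65·0.983·0.233 + 0.84·0.017·0.767 + 0.89·0.017·0.233 = 0.570492
Posterior = 0.152400 / 0.570492 ≈ 0.267

Pr(bot crawl | traffic spike, newsletter send) ≈ 0.267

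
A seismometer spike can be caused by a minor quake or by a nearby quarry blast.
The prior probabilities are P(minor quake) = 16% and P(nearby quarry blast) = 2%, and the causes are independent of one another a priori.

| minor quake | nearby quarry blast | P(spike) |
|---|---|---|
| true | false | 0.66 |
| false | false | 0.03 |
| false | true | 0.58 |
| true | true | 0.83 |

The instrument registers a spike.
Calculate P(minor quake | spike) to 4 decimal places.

P(minor quake | spike) ≈ 0.7550

For the numerator, keep only minor quake=true terms: 0.103488 + 0.002656 = 0.106144
The normalizing constant is 0.03*0.84*0.98 + 0.58*0.84*0.02 + 0.66*0.16*0.98 + 0.83*0.16*0.02 = 0.140584
Posterior = 0.106144 / 0.140584 ≈ 0.7550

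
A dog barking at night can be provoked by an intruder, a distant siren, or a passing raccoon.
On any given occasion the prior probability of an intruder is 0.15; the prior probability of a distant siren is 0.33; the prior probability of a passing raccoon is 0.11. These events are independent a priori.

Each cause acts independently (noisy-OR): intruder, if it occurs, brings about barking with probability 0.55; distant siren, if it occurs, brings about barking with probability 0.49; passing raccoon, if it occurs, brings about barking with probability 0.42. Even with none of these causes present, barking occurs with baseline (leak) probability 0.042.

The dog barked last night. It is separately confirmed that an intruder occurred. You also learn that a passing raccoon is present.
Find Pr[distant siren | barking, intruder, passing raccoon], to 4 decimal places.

Pr[distant siren | barking, intruder, passing raccoon] ≈ 0.3643

Under noisy-OR, P(barking | causes) = 1 − (1−0.042)·∏(1−qᵢ) over the active causes.
P(barking | intruder, passing raccoon) = 0.749962·0.67 + 0.872481·0.33 = 0.502475 + 0.287919 = 0.790394
Restricting to configurations with distant siren present: 0.872481·0.33 = 0.287919.
So P(distant siren | barking, intruder, passing raccoon) = 0.287919/0.790394 ≈ 0.3643.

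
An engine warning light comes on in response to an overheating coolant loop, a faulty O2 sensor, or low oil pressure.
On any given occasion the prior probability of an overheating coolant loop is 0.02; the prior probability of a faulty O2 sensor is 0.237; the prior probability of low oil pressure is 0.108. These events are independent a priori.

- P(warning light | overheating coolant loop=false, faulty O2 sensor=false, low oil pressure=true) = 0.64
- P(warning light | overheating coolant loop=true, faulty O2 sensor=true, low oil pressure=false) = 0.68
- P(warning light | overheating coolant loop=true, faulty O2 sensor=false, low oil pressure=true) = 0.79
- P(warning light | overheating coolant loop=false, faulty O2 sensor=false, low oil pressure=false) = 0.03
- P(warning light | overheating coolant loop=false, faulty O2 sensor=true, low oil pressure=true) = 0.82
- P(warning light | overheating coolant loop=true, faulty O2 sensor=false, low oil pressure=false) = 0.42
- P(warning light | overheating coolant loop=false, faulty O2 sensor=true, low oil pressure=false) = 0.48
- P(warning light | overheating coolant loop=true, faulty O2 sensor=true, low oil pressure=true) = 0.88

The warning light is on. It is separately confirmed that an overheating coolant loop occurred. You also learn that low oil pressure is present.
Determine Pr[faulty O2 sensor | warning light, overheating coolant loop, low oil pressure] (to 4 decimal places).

Pr[faulty O2 sensor | warning light, overheating coolant loop, low oil pressure] ≈ 0.2571

P(warning light | overheating coolant loop, low oil pressure) = 0.79*0.763 + 0.88*0.237 = 0.602770 + 0.208560 = 0.811330
The faulty O2 sensor-present share is 0.88*0.237 = 0.208560.
P(faulty O2 sensor | warning light, overheating coolant loop, low oil pressure) = 0.208560 / 0.811330 ≈ 0.2571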